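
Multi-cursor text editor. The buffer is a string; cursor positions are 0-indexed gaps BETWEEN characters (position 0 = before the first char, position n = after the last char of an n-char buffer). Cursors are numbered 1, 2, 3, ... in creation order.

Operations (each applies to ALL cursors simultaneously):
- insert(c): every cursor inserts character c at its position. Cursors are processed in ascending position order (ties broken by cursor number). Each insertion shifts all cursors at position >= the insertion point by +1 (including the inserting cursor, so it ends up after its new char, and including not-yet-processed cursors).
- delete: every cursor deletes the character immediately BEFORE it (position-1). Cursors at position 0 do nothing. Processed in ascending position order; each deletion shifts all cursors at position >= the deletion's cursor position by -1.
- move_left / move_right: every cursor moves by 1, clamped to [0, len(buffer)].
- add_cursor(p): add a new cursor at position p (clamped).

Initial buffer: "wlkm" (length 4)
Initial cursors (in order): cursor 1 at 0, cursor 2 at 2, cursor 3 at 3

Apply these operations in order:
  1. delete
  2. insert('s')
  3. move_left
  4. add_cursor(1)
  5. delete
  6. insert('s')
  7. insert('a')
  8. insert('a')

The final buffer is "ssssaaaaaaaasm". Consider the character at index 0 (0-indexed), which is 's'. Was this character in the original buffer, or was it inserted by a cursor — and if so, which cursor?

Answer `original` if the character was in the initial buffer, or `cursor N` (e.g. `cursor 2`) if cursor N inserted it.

Answer: cursor 1

Derivation:
After op 1 (delete): buffer="wm" (len 2), cursors c1@0 c2@1 c3@1, authorship ..
After op 2 (insert('s')): buffer="swssm" (len 5), cursors c1@1 c2@4 c3@4, authorship 1.23.
After op 3 (move_left): buffer="swssm" (len 5), cursors c1@0 c2@3 c3@3, authorship 1.23.
After op 4 (add_cursor(1)): buffer="swssm" (len 5), cursors c1@0 c4@1 c2@3 c3@3, authorship 1.23.
After op 5 (delete): buffer="sm" (len 2), cursors c1@0 c2@0 c3@0 c4@0, authorship 3.
After op 6 (insert('s')): buffer="sssssm" (len 6), cursors c1@4 c2@4 c3@4 c4@4, authorship 12343.
After op 7 (insert('a')): buffer="ssssaaaasm" (len 10), cursors c1@8 c2@8 c3@8 c4@8, authorship 123412343.
After op 8 (insert('a')): buffer="ssssaaaaaaaasm" (len 14), cursors c1@12 c2@12 c3@12 c4@12, authorship 1234123412343.
Authorship (.=original, N=cursor N): 1 2 3 4 1 2 3 4 1 2 3 4 3 .
Index 0: author = 1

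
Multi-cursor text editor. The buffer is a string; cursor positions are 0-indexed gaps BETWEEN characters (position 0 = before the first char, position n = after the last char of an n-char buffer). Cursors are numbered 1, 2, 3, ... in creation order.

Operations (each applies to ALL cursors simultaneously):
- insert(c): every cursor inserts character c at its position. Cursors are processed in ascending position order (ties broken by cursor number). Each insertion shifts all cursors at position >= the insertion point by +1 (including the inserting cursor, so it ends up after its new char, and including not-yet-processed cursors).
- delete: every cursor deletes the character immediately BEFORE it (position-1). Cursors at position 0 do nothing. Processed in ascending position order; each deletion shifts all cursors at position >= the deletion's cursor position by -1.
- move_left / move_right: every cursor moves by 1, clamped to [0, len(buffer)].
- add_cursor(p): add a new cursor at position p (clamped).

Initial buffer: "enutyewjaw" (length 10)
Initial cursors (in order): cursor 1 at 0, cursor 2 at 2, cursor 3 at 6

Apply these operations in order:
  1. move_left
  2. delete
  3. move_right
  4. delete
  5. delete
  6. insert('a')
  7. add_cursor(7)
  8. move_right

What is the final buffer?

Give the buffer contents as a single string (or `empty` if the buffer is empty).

After op 1 (move_left): buffer="enutyewjaw" (len 10), cursors c1@0 c2@1 c3@5, authorship ..........
After op 2 (delete): buffer="nutewjaw" (len 8), cursors c1@0 c2@0 c3@3, authorship ........
After op 3 (move_right): buffer="nutewjaw" (len 8), cursors c1@1 c2@1 c3@4, authorship ........
After op 4 (delete): buffer="utwjaw" (len 6), cursors c1@0 c2@0 c3@2, authorship ......
After op 5 (delete): buffer="uwjaw" (len 5), cursors c1@0 c2@0 c3@1, authorship .....
After op 6 (insert('a')): buffer="aauawjaw" (len 8), cursors c1@2 c2@2 c3@4, authorship 12.3....
After op 7 (add_cursor(7)): buffer="aauawjaw" (len 8), cursors c1@2 c2@2 c3@4 c4@7, authorship 12.3....
After op 8 (move_right): buffer="aauawjaw" (len 8), cursors c1@3 c2@3 c3@5 c4@8, authorship 12.3....

Answer: aauawjaw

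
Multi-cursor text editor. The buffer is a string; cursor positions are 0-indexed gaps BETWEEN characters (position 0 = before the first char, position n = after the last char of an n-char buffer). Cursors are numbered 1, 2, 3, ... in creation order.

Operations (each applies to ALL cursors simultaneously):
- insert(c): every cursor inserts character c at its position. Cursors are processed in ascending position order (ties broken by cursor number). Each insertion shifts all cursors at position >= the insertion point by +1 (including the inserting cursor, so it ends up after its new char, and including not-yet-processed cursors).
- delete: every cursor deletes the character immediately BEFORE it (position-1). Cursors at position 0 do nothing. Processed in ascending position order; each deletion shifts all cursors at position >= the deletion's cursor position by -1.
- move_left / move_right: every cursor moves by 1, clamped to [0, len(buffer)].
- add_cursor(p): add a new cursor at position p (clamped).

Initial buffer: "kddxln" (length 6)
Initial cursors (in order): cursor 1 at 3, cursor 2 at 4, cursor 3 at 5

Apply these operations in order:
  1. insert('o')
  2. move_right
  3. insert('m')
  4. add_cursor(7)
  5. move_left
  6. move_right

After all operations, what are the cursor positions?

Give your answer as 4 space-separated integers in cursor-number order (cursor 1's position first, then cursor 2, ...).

Answer: 6 9 12 7

Derivation:
After op 1 (insert('o')): buffer="kddoxolon" (len 9), cursors c1@4 c2@6 c3@8, authorship ...1.2.3.
After op 2 (move_right): buffer="kddoxolon" (len 9), cursors c1@5 c2@7 c3@9, authorship ...1.2.3.
After op 3 (insert('m')): buffer="kddoxmolmonm" (len 12), cursors c1@6 c2@9 c3@12, authorship ...1.12.23.3
After op 4 (add_cursor(7)): buffer="kddoxmolmonm" (len 12), cursors c1@6 c4@7 c2@9 c3@12, authorship ...1.12.23.3
After op 5 (move_left): buffer="kddoxmolmonm" (len 12), cursors c1@5 c4@6 c2@8 c3@11, authorship ...1.12.23.3
After op 6 (move_right): buffer="kddoxmolmonm" (len 12), cursors c1@6 c4@7 c2@9 c3@12, authorship ...1.12.23.3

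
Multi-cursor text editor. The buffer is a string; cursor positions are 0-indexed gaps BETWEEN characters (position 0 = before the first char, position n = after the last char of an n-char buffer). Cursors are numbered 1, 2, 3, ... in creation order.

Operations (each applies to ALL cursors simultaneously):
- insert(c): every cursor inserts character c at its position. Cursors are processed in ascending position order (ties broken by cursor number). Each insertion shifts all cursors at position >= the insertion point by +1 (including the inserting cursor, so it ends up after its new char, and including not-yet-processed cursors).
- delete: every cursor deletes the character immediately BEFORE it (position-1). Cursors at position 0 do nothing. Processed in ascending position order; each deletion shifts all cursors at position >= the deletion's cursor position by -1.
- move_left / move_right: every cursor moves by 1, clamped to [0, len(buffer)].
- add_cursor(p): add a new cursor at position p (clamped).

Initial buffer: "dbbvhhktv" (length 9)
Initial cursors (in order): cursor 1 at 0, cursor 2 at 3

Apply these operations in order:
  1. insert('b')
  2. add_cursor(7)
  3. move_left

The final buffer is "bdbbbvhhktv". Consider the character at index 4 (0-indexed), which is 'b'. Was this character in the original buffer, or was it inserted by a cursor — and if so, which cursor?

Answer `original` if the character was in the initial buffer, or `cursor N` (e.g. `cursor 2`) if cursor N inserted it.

After op 1 (insert('b')): buffer="bdbbbvhhktv" (len 11), cursors c1@1 c2@5, authorship 1...2......
After op 2 (add_cursor(7)): buffer="bdbbbvhhktv" (len 11), cursors c1@1 c2@5 c3@7, authorship 1...2......
After op 3 (move_left): buffer="bdbbbvhhktv" (len 11), cursors c1@0 c2@4 c3@6, authorship 1...2......
Authorship (.=original, N=cursor N): 1 . . . 2 . . . . . .
Index 4: author = 2

Answer: cursor 2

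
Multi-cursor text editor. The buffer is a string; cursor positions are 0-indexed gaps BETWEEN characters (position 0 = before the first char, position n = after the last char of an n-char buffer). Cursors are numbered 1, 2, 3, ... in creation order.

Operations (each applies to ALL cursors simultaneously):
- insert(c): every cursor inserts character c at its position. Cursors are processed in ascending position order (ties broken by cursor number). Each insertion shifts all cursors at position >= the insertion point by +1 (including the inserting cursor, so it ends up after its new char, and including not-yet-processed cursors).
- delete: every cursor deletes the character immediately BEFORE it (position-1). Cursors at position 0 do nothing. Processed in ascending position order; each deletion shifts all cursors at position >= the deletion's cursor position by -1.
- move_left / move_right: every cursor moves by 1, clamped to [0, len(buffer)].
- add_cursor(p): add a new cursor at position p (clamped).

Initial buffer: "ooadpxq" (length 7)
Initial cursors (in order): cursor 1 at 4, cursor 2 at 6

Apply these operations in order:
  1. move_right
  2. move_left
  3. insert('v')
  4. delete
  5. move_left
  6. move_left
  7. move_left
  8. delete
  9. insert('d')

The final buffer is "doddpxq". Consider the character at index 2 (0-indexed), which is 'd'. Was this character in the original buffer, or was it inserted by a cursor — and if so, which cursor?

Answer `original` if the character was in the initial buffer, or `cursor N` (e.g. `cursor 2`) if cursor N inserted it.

Answer: cursor 2

Derivation:
After op 1 (move_right): buffer="ooadpxq" (len 7), cursors c1@5 c2@7, authorship .......
After op 2 (move_left): buffer="ooadpxq" (len 7), cursors c1@4 c2@6, authorship .......
After op 3 (insert('v')): buffer="ooadvpxvq" (len 9), cursors c1@5 c2@8, authorship ....1..2.
After op 4 (delete): buffer="ooadpxq" (len 7), cursors c1@4 c2@6, authorship .......
After op 5 (move_left): buffer="ooadpxq" (len 7), cursors c1@3 c2@5, authorship .......
After op 6 (move_left): buffer="ooadpxq" (len 7), cursors c1@2 c2@4, authorship .......
After op 7 (move_left): buffer="ooadpxq" (len 7), cursors c1@1 c2@3, authorship .......
After op 8 (delete): buffer="odpxq" (len 5), cursors c1@0 c2@1, authorship .....
After op 9 (insert('d')): buffer="doddpxq" (len 7), cursors c1@1 c2@3, authorship 1.2....
Authorship (.=original, N=cursor N): 1 . 2 . . . .
Index 2: author = 2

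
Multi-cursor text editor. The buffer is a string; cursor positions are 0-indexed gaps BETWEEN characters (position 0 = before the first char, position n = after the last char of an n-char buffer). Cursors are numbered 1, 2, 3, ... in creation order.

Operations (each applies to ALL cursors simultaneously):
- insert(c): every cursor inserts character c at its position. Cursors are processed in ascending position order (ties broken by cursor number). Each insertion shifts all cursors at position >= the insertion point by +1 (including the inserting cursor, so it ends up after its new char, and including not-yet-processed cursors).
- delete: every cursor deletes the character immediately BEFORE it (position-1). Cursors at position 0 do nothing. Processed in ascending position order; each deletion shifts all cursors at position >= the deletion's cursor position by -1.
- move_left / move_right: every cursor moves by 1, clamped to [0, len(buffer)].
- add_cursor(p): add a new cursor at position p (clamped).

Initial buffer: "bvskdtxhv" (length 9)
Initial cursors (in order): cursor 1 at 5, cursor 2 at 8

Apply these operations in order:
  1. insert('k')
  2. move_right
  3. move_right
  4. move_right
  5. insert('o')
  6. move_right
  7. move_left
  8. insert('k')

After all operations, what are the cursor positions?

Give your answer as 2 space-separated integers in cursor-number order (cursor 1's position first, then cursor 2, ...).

After op 1 (insert('k')): buffer="bvskdktxhkv" (len 11), cursors c1@6 c2@10, authorship .....1...2.
After op 2 (move_right): buffer="bvskdktxhkv" (len 11), cursors c1@7 c2@11, authorship .....1...2.
After op 3 (move_right): buffer="bvskdktxhkv" (len 11), cursors c1@8 c2@11, authorship .....1...2.
After op 4 (move_right): buffer="bvskdktxhkv" (len 11), cursors c1@9 c2@11, authorship .....1...2.
After op 5 (insert('o')): buffer="bvskdktxhokvo" (len 13), cursors c1@10 c2@13, authorship .....1...12.2
After op 6 (move_right): buffer="bvskdktxhokvo" (len 13), cursors c1@11 c2@13, authorship .....1...12.2
After op 7 (move_left): buffer="bvskdktxhokvo" (len 13), cursors c1@10 c2@12, authorship .....1...12.2
After op 8 (insert('k')): buffer="bvskdktxhokkvko" (len 15), cursors c1@11 c2@14, authorship .....1...112.22

Answer: 11 14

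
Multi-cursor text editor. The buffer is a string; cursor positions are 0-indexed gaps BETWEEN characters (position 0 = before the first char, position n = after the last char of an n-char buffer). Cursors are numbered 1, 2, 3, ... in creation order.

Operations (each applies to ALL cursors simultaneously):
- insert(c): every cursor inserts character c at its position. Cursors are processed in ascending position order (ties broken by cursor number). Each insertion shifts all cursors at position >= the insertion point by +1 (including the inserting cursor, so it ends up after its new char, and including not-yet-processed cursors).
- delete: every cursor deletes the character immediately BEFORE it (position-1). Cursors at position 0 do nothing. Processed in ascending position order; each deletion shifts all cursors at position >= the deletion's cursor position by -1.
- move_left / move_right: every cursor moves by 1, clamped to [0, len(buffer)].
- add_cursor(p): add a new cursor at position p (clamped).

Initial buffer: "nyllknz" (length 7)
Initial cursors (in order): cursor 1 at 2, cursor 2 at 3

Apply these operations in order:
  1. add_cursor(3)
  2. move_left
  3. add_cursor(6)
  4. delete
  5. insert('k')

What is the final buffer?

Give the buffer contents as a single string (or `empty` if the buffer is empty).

Answer: kkkllkkz

Derivation:
After op 1 (add_cursor(3)): buffer="nyllknz" (len 7), cursors c1@2 c2@3 c3@3, authorship .......
After op 2 (move_left): buffer="nyllknz" (len 7), cursors c1@1 c2@2 c3@2, authorship .......
After op 3 (add_cursor(6)): buffer="nyllknz" (len 7), cursors c1@1 c2@2 c3@2 c4@6, authorship .......
After op 4 (delete): buffer="llkz" (len 4), cursors c1@0 c2@0 c3@0 c4@3, authorship ....
After op 5 (insert('k')): buffer="kkkllkkz" (len 8), cursors c1@3 c2@3 c3@3 c4@7, authorship 123...4.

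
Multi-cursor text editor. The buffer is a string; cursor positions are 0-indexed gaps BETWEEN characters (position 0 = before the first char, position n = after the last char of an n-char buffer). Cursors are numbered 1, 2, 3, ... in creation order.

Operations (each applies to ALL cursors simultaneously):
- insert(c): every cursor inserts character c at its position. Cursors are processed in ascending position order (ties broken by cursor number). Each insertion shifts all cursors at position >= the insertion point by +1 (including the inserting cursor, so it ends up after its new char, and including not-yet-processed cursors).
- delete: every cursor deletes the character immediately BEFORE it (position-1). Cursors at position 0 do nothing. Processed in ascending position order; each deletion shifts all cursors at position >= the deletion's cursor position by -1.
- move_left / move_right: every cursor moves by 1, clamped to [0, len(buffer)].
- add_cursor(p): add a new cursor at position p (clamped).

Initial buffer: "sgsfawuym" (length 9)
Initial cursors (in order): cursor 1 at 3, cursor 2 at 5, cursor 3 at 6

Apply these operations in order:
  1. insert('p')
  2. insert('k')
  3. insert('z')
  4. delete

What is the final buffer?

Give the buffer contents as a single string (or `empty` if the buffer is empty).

Answer: sgspkfapkwpkuym

Derivation:
After op 1 (insert('p')): buffer="sgspfapwpuym" (len 12), cursors c1@4 c2@7 c3@9, authorship ...1..2.3...
After op 2 (insert('k')): buffer="sgspkfapkwpkuym" (len 15), cursors c1@5 c2@9 c3@12, authorship ...11..22.33...
After op 3 (insert('z')): buffer="sgspkzfapkzwpkzuym" (len 18), cursors c1@6 c2@11 c3@15, authorship ...111..222.333...
After op 4 (delete): buffer="sgspkfapkwpkuym" (len 15), cursors c1@5 c2@9 c3@12, authorship ...11..22.33...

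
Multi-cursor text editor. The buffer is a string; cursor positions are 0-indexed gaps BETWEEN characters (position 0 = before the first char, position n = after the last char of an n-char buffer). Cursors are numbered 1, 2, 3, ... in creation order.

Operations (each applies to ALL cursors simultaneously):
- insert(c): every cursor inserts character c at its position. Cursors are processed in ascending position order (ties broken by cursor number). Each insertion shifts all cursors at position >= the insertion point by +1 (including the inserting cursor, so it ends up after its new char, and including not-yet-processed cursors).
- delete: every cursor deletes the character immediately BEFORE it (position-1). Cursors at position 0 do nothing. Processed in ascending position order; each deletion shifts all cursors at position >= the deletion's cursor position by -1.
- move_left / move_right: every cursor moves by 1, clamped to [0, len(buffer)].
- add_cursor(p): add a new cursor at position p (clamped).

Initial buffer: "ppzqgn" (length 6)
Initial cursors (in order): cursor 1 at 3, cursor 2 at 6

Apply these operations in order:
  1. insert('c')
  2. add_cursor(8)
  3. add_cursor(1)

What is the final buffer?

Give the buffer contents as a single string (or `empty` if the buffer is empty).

After op 1 (insert('c')): buffer="ppzcqgnc" (len 8), cursors c1@4 c2@8, authorship ...1...2
After op 2 (add_cursor(8)): buffer="ppzcqgnc" (len 8), cursors c1@4 c2@8 c3@8, authorship ...1...2
After op 3 (add_cursor(1)): buffer="ppzcqgnc" (len 8), cursors c4@1 c1@4 c2@8 c3@8, authorship ...1...2

Answer: ppzcqgnc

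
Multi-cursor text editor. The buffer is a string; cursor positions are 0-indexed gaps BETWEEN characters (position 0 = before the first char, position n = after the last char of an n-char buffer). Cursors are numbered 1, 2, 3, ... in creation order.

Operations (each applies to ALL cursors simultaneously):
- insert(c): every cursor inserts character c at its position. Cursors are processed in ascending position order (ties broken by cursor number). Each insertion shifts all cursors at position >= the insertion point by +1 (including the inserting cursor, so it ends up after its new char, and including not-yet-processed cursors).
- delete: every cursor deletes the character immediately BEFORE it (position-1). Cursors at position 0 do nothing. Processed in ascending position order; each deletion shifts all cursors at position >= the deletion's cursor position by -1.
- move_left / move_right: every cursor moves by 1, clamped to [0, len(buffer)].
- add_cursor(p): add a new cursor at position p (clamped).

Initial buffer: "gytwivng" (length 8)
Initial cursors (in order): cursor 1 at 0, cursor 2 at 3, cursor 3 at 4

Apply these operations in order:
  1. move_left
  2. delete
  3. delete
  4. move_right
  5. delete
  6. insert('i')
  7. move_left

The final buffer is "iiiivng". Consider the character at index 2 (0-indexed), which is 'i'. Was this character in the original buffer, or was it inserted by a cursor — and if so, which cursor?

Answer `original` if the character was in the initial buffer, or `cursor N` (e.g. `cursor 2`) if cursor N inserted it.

Answer: cursor 3

Derivation:
After op 1 (move_left): buffer="gytwivng" (len 8), cursors c1@0 c2@2 c3@3, authorship ........
After op 2 (delete): buffer="gwivng" (len 6), cursors c1@0 c2@1 c3@1, authorship ......
After op 3 (delete): buffer="wivng" (len 5), cursors c1@0 c2@0 c3@0, authorship .....
After op 4 (move_right): buffer="wivng" (len 5), cursors c1@1 c2@1 c3@1, authorship .....
After op 5 (delete): buffer="ivng" (len 4), cursors c1@0 c2@0 c3@0, authorship ....
After op 6 (insert('i')): buffer="iiiivng" (len 7), cursors c1@3 c2@3 c3@3, authorship 123....
After op 7 (move_left): buffer="iiiivng" (len 7), cursors c1@2 c2@2 c3@2, authorship 123....
Authorship (.=original, N=cursor N): 1 2 3 . . . .
Index 2: author = 3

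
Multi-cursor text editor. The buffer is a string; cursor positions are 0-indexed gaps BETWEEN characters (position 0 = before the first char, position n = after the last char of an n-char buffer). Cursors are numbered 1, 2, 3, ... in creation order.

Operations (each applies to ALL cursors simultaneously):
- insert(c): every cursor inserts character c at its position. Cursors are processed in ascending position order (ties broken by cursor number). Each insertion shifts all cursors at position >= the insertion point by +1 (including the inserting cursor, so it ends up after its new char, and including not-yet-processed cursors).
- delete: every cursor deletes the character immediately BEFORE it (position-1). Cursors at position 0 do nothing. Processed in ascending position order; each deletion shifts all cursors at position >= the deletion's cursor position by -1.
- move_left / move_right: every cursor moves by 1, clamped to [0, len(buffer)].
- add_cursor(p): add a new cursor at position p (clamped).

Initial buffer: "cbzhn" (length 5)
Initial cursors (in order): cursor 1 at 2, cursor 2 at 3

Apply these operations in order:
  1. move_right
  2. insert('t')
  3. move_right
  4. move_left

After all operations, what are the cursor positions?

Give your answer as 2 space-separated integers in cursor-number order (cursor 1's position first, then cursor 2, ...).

Answer: 4 6

Derivation:
After op 1 (move_right): buffer="cbzhn" (len 5), cursors c1@3 c2@4, authorship .....
After op 2 (insert('t')): buffer="cbzthtn" (len 7), cursors c1@4 c2@6, authorship ...1.2.
After op 3 (move_right): buffer="cbzthtn" (len 7), cursors c1@5 c2@7, authorship ...1.2.
After op 4 (move_left): buffer="cbzthtn" (len 7), cursors c1@4 c2@6, authorship ...1.2.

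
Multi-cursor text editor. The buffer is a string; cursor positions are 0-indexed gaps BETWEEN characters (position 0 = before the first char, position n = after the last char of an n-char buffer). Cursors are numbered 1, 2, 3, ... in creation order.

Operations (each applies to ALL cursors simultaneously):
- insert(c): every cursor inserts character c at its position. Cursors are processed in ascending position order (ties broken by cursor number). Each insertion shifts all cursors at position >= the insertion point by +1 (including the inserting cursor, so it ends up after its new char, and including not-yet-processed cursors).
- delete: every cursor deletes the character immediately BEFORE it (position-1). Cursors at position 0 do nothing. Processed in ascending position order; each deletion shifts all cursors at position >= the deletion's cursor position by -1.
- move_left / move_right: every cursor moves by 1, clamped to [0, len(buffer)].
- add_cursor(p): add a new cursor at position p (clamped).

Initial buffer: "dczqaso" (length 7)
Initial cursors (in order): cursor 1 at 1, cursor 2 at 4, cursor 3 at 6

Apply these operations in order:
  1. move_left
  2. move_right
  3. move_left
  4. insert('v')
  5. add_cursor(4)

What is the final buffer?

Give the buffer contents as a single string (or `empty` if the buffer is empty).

Answer: vdczvqavso

Derivation:
After op 1 (move_left): buffer="dczqaso" (len 7), cursors c1@0 c2@3 c3@5, authorship .......
After op 2 (move_right): buffer="dczqaso" (len 7), cursors c1@1 c2@4 c3@6, authorship .......
After op 3 (move_left): buffer="dczqaso" (len 7), cursors c1@0 c2@3 c3@5, authorship .......
After op 4 (insert('v')): buffer="vdczvqavso" (len 10), cursors c1@1 c2@5 c3@8, authorship 1...2..3..
After op 5 (add_cursor(4)): buffer="vdczvqavso" (len 10), cursors c1@1 c4@4 c2@5 c3@8, authorship 1...2..3..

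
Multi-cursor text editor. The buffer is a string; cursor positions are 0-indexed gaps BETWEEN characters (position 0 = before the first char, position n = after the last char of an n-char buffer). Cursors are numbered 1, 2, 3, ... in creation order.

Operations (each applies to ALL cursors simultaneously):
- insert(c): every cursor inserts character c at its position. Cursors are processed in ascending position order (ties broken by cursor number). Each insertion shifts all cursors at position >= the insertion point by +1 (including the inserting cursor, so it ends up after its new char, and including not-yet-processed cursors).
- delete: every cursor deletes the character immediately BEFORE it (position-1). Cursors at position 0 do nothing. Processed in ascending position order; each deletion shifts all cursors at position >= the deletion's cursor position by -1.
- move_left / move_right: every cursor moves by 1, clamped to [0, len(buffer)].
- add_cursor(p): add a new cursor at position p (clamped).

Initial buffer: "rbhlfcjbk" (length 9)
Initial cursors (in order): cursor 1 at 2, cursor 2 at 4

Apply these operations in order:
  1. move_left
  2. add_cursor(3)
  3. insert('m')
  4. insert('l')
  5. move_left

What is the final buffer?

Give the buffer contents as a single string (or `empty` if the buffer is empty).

After op 1 (move_left): buffer="rbhlfcjbk" (len 9), cursors c1@1 c2@3, authorship .........
After op 2 (add_cursor(3)): buffer="rbhlfcjbk" (len 9), cursors c1@1 c2@3 c3@3, authorship .........
After op 3 (insert('m')): buffer="rmbhmmlfcjbk" (len 12), cursors c1@2 c2@6 c3@6, authorship .1..23......
After op 4 (insert('l')): buffer="rmlbhmmlllfcjbk" (len 15), cursors c1@3 c2@9 c3@9, authorship .11..2323......
After op 5 (move_left): buffer="rmlbhmmlllfcjbk" (len 15), cursors c1@2 c2@8 c3@8, authorship .11..2323......

Answer: rmlbhmmlllfcjbk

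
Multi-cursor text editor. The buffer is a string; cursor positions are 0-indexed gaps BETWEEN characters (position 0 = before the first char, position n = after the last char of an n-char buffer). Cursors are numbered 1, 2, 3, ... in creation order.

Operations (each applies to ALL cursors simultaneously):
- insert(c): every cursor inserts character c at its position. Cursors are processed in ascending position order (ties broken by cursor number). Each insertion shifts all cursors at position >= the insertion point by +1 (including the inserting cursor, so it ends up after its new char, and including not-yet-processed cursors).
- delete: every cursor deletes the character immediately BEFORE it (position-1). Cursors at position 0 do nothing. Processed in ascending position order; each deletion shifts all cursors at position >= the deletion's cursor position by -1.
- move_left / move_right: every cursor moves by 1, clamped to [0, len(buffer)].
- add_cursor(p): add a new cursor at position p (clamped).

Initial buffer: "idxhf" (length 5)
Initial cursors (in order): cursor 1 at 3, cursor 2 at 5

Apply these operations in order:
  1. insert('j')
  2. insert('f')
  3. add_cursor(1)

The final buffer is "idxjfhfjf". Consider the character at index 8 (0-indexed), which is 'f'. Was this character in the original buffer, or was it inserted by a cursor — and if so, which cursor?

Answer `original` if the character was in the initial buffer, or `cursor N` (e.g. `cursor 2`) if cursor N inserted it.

After op 1 (insert('j')): buffer="idxjhfj" (len 7), cursors c1@4 c2@7, authorship ...1..2
After op 2 (insert('f')): buffer="idxjfhfjf" (len 9), cursors c1@5 c2@9, authorship ...11..22
After op 3 (add_cursor(1)): buffer="idxjfhfjf" (len 9), cursors c3@1 c1@5 c2@9, authorship ...11..22
Authorship (.=original, N=cursor N): . . . 1 1 . . 2 2
Index 8: author = 2

Answer: cursor 2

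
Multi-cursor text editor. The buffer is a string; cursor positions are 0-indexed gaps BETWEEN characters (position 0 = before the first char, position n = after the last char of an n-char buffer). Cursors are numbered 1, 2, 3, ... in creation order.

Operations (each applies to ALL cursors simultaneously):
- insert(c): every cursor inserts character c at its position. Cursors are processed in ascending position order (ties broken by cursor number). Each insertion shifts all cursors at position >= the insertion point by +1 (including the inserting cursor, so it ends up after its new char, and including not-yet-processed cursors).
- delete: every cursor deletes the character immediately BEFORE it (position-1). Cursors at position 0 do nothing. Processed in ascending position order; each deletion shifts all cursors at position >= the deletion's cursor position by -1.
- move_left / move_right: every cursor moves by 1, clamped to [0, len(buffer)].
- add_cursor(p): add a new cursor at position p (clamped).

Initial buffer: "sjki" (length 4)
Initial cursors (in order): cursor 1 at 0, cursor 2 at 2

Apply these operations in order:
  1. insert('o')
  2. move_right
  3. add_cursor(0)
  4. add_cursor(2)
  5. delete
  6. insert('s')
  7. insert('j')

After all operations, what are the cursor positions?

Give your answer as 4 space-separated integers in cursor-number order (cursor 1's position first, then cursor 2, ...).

After op 1 (insert('o')): buffer="osjoki" (len 6), cursors c1@1 c2@4, authorship 1..2..
After op 2 (move_right): buffer="osjoki" (len 6), cursors c1@2 c2@5, authorship 1..2..
After op 3 (add_cursor(0)): buffer="osjoki" (len 6), cursors c3@0 c1@2 c2@5, authorship 1..2..
After op 4 (add_cursor(2)): buffer="osjoki" (len 6), cursors c3@0 c1@2 c4@2 c2@5, authorship 1..2..
After op 5 (delete): buffer="joi" (len 3), cursors c1@0 c3@0 c4@0 c2@2, authorship .2.
After op 6 (insert('s')): buffer="sssjosi" (len 7), cursors c1@3 c3@3 c4@3 c2@6, authorship 134.22.
After op 7 (insert('j')): buffer="sssjjjjosji" (len 11), cursors c1@6 c3@6 c4@6 c2@10, authorship 134134.222.

Answer: 6 10 6 6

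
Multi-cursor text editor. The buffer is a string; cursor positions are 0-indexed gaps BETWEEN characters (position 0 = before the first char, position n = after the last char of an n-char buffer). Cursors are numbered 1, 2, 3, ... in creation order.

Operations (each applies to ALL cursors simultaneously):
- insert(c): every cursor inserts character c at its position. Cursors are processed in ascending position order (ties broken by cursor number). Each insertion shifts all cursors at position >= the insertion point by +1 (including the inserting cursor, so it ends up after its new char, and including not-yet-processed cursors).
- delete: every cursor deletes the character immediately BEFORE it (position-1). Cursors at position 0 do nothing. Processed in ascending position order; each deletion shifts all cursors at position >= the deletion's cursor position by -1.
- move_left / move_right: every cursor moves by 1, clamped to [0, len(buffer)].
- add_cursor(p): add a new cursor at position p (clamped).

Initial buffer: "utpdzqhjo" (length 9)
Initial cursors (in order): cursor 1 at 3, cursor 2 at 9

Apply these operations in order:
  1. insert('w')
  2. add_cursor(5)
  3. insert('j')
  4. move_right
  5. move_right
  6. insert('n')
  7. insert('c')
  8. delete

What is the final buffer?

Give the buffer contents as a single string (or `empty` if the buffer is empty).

Answer: utpwjdjnzqnhjowjn

Derivation:
After op 1 (insert('w')): buffer="utpwdzqhjow" (len 11), cursors c1@4 c2@11, authorship ...1......2
After op 2 (add_cursor(5)): buffer="utpwdzqhjow" (len 11), cursors c1@4 c3@5 c2@11, authorship ...1......2
After op 3 (insert('j')): buffer="utpwjdjzqhjowj" (len 14), cursors c1@5 c3@7 c2@14, authorship ...11.3.....22
After op 4 (move_right): buffer="utpwjdjzqhjowj" (len 14), cursors c1@6 c3@8 c2@14, authorship ...11.3.....22
After op 5 (move_right): buffer="utpwjdjzqhjowj" (len 14), cursors c1@7 c3@9 c2@14, authorship ...11.3.....22
After op 6 (insert('n')): buffer="utpwjdjnzqnhjowjn" (len 17), cursors c1@8 c3@11 c2@17, authorship ...11.31..3...222
After op 7 (insert('c')): buffer="utpwjdjnczqnchjowjnc" (len 20), cursors c1@9 c3@13 c2@20, authorship ...11.311..33...2222
After op 8 (delete): buffer="utpwjdjnzqnhjowjn" (len 17), cursors c1@8 c3@11 c2@17, authorship ...11.31..3...222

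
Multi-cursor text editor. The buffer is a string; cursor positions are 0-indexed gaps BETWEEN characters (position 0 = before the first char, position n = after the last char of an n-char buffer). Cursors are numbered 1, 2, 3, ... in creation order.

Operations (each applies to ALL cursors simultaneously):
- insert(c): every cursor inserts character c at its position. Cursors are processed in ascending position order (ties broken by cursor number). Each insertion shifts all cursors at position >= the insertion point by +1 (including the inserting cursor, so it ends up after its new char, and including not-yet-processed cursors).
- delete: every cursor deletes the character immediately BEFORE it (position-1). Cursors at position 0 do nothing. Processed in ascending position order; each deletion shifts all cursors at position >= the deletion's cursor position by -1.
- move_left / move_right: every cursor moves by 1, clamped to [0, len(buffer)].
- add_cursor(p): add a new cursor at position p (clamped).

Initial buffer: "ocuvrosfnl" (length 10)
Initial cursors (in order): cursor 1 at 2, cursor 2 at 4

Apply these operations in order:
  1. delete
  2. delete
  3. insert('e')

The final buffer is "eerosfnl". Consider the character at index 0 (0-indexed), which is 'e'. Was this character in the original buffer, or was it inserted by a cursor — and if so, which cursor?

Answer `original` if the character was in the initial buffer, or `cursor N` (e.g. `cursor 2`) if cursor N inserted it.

Answer: cursor 1

Derivation:
After op 1 (delete): buffer="ourosfnl" (len 8), cursors c1@1 c2@2, authorship ........
After op 2 (delete): buffer="rosfnl" (len 6), cursors c1@0 c2@0, authorship ......
After op 3 (insert('e')): buffer="eerosfnl" (len 8), cursors c1@2 c2@2, authorship 12......
Authorship (.=original, N=cursor N): 1 2 . . . . . .
Index 0: author = 1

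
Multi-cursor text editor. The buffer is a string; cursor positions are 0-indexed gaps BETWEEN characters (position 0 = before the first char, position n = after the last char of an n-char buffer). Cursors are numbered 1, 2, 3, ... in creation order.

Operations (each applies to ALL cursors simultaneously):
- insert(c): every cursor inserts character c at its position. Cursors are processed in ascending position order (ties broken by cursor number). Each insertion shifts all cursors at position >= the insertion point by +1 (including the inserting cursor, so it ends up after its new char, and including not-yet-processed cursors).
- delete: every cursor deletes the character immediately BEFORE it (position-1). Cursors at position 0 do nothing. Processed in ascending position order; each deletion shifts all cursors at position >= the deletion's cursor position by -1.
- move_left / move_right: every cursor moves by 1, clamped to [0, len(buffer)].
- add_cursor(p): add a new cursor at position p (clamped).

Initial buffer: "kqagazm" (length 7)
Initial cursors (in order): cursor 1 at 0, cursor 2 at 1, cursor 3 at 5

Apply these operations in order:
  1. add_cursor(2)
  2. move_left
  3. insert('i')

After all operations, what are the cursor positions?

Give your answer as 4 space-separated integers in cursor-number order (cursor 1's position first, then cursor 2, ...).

After op 1 (add_cursor(2)): buffer="kqagazm" (len 7), cursors c1@0 c2@1 c4@2 c3@5, authorship .......
After op 2 (move_left): buffer="kqagazm" (len 7), cursors c1@0 c2@0 c4@1 c3@4, authorship .......
After op 3 (insert('i')): buffer="iikiqagiazm" (len 11), cursors c1@2 c2@2 c4@4 c3@8, authorship 12.4...3...

Answer: 2 2 8 4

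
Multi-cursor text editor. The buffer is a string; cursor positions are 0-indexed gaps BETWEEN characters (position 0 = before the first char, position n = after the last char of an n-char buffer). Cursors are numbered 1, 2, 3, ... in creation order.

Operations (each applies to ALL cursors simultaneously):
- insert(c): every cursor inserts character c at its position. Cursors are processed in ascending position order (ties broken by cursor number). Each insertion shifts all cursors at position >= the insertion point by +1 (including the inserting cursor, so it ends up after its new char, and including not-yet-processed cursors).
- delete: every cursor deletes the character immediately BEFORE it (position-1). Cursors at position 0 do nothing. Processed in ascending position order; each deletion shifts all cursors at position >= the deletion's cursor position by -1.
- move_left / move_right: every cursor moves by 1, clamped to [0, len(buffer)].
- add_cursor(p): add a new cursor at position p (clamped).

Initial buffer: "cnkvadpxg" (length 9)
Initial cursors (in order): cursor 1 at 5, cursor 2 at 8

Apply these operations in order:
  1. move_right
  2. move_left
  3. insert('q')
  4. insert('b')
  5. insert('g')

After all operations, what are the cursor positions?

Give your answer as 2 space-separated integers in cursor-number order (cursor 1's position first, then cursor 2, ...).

After op 1 (move_right): buffer="cnkvadpxg" (len 9), cursors c1@6 c2@9, authorship .........
After op 2 (move_left): buffer="cnkvadpxg" (len 9), cursors c1@5 c2@8, authorship .........
After op 3 (insert('q')): buffer="cnkvaqdpxqg" (len 11), cursors c1@6 c2@10, authorship .....1...2.
After op 4 (insert('b')): buffer="cnkvaqbdpxqbg" (len 13), cursors c1@7 c2@12, authorship .....11...22.
After op 5 (insert('g')): buffer="cnkvaqbgdpxqbgg" (len 15), cursors c1@8 c2@14, authorship .....111...222.

Answer: 8 14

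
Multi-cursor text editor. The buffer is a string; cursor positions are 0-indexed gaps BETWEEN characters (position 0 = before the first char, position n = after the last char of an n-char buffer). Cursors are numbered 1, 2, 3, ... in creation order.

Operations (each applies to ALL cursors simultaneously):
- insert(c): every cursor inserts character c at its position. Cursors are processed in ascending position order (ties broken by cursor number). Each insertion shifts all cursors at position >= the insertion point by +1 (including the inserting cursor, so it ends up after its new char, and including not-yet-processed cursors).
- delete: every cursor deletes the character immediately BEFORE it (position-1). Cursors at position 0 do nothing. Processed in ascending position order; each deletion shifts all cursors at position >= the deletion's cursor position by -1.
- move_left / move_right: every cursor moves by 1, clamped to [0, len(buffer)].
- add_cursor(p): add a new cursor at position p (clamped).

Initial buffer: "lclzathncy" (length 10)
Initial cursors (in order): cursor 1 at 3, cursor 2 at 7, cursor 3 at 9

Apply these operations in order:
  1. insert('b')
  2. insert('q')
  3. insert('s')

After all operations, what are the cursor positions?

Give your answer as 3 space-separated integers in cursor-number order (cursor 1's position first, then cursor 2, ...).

Answer: 6 13 18

Derivation:
After op 1 (insert('b')): buffer="lclbzathbncby" (len 13), cursors c1@4 c2@9 c3@12, authorship ...1....2..3.
After op 2 (insert('q')): buffer="lclbqzathbqncbqy" (len 16), cursors c1@5 c2@11 c3@15, authorship ...11....22..33.
After op 3 (insert('s')): buffer="lclbqszathbqsncbqsy" (len 19), cursors c1@6 c2@13 c3@18, authorship ...111....222..333.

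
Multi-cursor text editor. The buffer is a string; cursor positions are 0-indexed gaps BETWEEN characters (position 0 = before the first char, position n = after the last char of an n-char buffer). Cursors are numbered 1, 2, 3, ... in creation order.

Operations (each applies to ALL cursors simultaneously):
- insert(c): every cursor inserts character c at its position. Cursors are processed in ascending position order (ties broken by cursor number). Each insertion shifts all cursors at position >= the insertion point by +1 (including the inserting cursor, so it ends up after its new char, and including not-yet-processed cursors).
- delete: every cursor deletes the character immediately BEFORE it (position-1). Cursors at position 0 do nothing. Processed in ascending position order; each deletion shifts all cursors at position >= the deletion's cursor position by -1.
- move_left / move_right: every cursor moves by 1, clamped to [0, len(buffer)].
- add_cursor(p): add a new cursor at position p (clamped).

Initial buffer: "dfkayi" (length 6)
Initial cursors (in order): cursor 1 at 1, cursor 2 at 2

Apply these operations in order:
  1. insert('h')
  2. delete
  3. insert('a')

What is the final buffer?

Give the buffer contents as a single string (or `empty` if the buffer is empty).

After op 1 (insert('h')): buffer="dhfhkayi" (len 8), cursors c1@2 c2@4, authorship .1.2....
After op 2 (delete): buffer="dfkayi" (len 6), cursors c1@1 c2@2, authorship ......
After op 3 (insert('a')): buffer="dafakayi" (len 8), cursors c1@2 c2@4, authorship .1.2....

Answer: dafakayi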